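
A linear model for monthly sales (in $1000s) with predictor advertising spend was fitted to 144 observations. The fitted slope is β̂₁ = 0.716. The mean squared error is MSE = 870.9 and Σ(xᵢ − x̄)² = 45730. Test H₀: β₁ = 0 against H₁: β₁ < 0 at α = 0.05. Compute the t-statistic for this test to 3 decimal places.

t = 5.188

SE(β̂₁) = √(MSE/Sₓₓ) = √(870.9/45730) = 0.138001.
t = 0.716 / 0.138001 = 5.188.
df = n − 2 = 142.
One-sided p ≈ 1.0000, which is ≥ 0.05, so fail to reject H₀.
The data do not give significant evidence that the true slope on advertising spend is negative.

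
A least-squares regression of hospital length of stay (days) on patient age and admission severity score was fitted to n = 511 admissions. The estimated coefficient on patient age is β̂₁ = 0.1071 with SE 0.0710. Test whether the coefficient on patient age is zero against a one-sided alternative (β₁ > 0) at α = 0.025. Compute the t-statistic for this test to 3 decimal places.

H₀: β₁ = 0 vs H₁: β₁ > 0.
t = (β̂₁ − β₁⁰)/SE = 0.1071 / 0.0710 = 1.508.
df = n − k − 1 = 511 − 2 − 1 = 508.
One-sided p ≈ 0.0660, which is ≥ 0.025, so fail to reject H₀.
The data do not give significant evidence that the true slope on patient age is positive, holding the other predictors fixed.

t = 1.508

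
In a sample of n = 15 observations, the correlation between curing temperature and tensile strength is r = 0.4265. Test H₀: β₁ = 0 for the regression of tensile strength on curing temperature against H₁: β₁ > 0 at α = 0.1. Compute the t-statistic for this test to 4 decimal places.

t = 1.7002

t = r·√(n − 2)/√(1 − r²) = 0.4265·√13/√0.818098 = 1.7002.
df = n − 2 = 13.
One-sided p ≈ 0.0564, which is < 0.1, so reject H₀.
There is evidence of a linear association between curing temperature and tensile strength.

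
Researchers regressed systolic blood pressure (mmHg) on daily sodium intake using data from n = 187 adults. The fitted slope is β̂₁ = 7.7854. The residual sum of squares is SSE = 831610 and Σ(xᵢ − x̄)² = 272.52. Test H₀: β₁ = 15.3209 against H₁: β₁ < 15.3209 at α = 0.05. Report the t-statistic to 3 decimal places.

MSE = SSE/(n − 2) = 831610/185 = 4495.19.
SE(β̂₁) = √(MSE/Sₓₓ) = √(4495.19/272.52) = 4.06139.
t = (7.7854 − 15.3209) / 4.06139 = -1.855.
df = n − 2 = 185.
One-sided p ≈ 0.0326, which is < 0.05, so reject H₀.
There is evidence that the true slope on daily sodium intake is below 15.3209 mmHg per unit.

t = -1.855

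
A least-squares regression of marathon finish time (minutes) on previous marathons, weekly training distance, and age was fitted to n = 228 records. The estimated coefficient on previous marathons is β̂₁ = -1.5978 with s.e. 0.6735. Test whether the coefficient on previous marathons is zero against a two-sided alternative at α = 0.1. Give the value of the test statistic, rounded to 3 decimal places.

t = -2.372

H₀: β₁ = 0 vs H₁: β₁ ≠ 0.
t = (β̂₁ − β₁⁰)/SE = -1.5978 / 0.6735 = -2.372.
df = n − k − 1 = 228 − 3 − 1 = 224.
Two-sided p ≈ 0.0185, which is < 0.1, so reject H₀.
There is evidence that previous marathons is associated with marathon finish time, holding the other predictors fixed.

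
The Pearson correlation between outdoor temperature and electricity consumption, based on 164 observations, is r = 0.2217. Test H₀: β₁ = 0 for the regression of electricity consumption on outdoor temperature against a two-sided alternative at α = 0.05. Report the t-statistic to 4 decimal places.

t = 2.8938

t = r·√(n − 2)/√(1 − r²) = 0.2217·√162/√0.950849 = 2.8938.
df = n − 2 = 162.
Two-sided p ≈ 0.0043, which is < 0.05, so reject H₀.
There is evidence of a linear association between outdoor temperature and electricity consumption.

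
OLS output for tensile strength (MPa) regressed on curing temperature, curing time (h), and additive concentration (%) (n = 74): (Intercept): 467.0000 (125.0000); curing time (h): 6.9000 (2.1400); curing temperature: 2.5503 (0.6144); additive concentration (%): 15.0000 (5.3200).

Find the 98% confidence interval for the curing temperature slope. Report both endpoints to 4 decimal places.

Read off: b = 2.5503, SE = 0.6144 for curing temperature.
df = n − k − 1 = 74 − 3 − 1 = 70.
t* = t_{0.01, 70} = 2.380807.
Margin = t* × SE = 2.380807 × 0.6144 = 1.462768.
CI: 2.5503 ± 1.462768 → (1.0875, 4.0131).

(1.0875, 4.0131)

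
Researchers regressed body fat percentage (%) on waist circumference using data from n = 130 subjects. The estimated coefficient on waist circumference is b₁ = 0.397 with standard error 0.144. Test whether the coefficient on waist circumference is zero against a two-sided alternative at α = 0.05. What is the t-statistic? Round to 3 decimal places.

t = 2.757

H₀: β₁ = 0 vs H₁: β₁ ≠ 0.
t = (b₁ − β₁⁰)/SE = 0.397 / 0.144 = 2.757.
df = n − 2 = 130 − 2 = 128.
Two-sided p ≈ 0.0067, which is < 0.05, so reject H₀.
There is evidence that waist circumference is associated with body fat percentage.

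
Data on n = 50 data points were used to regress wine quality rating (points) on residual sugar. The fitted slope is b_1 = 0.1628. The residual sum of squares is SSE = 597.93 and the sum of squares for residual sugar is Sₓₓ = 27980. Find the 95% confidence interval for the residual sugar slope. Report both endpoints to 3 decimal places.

MSE = SSE/(n − 2) = 597.93/48 = 12.4569.
SE(b_1) = √(MSE/Sₓₓ) = √(12.4569/27980) = 0.0210999.
df = n − 2 = 48.
t* = t_{0.025, 48} = 2.010635.
Margin = t* × SE = 2.010635 × 0.0210999 = 0.04242.
CI: 0.1628 ± 0.04242 → (0.120, 0.205).
With 95% confidence, each one-unit increase in residual sugar is associated with a change of between 0.120 and 0.205 points in wine quality rating.

(0.120, 0.205)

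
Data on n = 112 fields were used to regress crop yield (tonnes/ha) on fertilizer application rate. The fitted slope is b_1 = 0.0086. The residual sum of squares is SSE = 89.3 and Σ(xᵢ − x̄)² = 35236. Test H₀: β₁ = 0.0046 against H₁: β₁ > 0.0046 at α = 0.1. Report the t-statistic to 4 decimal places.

MSE = SSE/(n − 2) = 89.3/110 = 0.811818.
SE(b_1) = √(MSE/Sₓₓ) = √(0.811818/35236) = 0.00479994.
t = (0.0086 − 0.0046) / 0.00479994 = 0.8333.
df = n − 2 = 110.
One-sided p ≈ 0.2032, which is ≥ 0.1, so fail to reject H₀.
The data do not give significant evidence that the true slope on fertilizer application rate exceeds 0.0046 tonnes/ha per unit.

t = 0.8333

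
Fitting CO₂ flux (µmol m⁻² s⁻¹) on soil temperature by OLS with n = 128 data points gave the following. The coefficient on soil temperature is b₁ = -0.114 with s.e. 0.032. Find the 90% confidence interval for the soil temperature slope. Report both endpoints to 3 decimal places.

df = n − 2 = 128 − 2 = 126.
t* = t_{0.05, 126} = 1.657037.
Margin = t* × SE = 1.657037 × 0.032 = 0.05303.
CI: -0.114 ± 0.05303 → (-0.167, -0.061).
With 90% confidence, each one-unit increase in soil temperature is associated with a change of between -0.167 and -0.061 µmol m⁻² s⁻¹ in CO₂ flux.

(-0.167, -0.061)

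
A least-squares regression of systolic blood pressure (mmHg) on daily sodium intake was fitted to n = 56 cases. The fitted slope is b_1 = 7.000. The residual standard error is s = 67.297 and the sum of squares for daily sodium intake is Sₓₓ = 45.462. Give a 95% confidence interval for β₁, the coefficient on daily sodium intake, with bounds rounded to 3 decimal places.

(-13.011, 27.011)

SE(b_1) = s/√Sₓₓ = 67.297/√45.462 = 9.98094.
df = n − 2 = 54.
t* = t_{0.025, 54} = 2.004879.
Margin = t* × SE = 2.004879 × 9.98094 = 20.01058.
CI: 7.000 ± 20.01058 → (-13.011, 27.011).
With 95% confidence, each one-unit increase in daily sodium intake is associated with a change of between -13.011 and 27.011 mmHg in systolic blood pressure.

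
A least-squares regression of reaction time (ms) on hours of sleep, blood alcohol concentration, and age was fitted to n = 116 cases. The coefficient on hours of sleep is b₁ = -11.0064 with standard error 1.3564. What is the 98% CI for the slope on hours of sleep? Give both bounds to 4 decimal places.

df = n − k − 1 = 116 − 3 − 1 = 112.
t* = t_{0.01, 112} = 2.360104.
Margin = t* × SE = 2.360104 × 1.3564 = 3.201245.
CI: -11.0064 ± 3.201245 → (-14.2076, -7.8052).
With 98% confidence, each one-unit increase in hours of sleep is associated with a change of between -14.2076 and -7.8052 ms in reaction time, holding the other predictors fixed.

(-14.2076, -7.8052)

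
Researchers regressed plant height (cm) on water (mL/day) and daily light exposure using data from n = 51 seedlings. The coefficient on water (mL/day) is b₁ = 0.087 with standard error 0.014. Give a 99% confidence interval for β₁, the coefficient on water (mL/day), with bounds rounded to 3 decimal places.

df = n − k − 1 = 51 − 2 − 1 = 48.
t* = t_{0.005, 48} = 2.682204.
Margin = t* × SE = 2.682204 × 0.014 = 0.03755.
CI: 0.087 ± 0.03755 → (0.049, 0.125).
With 99% confidence, each one-unit increase in water (mL/day) is associated with a change of between 0.049 and 0.125 cm in plant height, holding the other predictors fixed.

(0.049, 0.125)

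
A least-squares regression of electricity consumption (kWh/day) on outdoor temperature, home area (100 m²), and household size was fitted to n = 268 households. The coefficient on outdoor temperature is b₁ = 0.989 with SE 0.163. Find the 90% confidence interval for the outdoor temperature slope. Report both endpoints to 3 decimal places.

(0.720, 1.258)

df = n − k − 1 = 268 − 3 − 1 = 264.
t* = t_{0.05, 264} = 1.650646.
Margin = t* × SE = 1.650646 × 0.163 = 0.26906.
CI: 0.989 ± 0.26906 → (0.720, 1.258).
With 90% confidence, each one-unit increase in outdoor temperature is associated with a change of between 0.720 and 1.258 kWh/day in electricity consumption, holding the other predictors fixed.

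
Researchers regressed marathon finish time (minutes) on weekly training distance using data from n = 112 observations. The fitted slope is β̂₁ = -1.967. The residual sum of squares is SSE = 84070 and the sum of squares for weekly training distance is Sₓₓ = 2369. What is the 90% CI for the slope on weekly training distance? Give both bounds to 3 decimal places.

MSE = SSE/(n − 2) = 84070/110 = 764.273.
SE(β̂₁) = √(MSE/Sₓₓ) = √(764.273/2369) = 0.567991.
df = n − 2 = 110.
t* = t_{0.05, 110} = 1.658824.
Margin = t* × SE = 1.658824 × 0.567991 = 0.94220.
CI: -1.967 ± 0.94220 → (-2.909, -1.025).
With 90% confidence, each one-unit increase in weekly training distance is associated with a change of between -2.909 and -1.025 minutes in marathon finish time.

(-2.909, -1.025)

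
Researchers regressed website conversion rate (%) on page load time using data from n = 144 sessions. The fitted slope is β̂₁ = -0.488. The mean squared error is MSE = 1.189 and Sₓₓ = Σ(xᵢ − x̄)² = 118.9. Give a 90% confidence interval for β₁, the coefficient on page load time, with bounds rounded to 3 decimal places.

SE(β̂₁) = √(MSE/Sₓₓ) = √(1.189/118.9) = 0.1.
df = n − 2 = 142.
t* = t_{0.05, 142} = 1.655655.
Margin = t* × SE = 1.655655 × 0.1 = 0.16557.
CI: -0.488 ± 0.16557 → (-0.654, -0.322).
With 90% confidence, each one-unit increase in page load time is associated with a change of between -0.654 and -0.322 % in website conversion rate.

(-0.654, -0.322)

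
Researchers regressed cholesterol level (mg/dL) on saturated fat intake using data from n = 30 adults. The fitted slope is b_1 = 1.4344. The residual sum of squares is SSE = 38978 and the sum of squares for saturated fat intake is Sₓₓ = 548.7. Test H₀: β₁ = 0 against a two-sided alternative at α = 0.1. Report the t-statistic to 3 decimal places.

MSE = SSE/(n − 2) = 38978/28 = 1392.07.
SE(b_1) = √(MSE/Sₓₓ) = √(1392.07/548.7) = 1.59281.
t = 1.4344 / 1.59281 = 0.901.
df = n − 2 = 28.
Two-sided p ≈ 0.3755, which is ≥ 0.1, so fail to reject H₀.
The data do not give significant evidence of an association between saturated fat intake and cholesterol level.

t = 0.901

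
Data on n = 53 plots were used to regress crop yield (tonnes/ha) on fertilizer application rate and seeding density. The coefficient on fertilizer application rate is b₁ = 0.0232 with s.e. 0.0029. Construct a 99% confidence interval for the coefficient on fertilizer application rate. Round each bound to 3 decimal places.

df = n − k − 1 = 53 − 2 − 1 = 50.
t* = t_{0.005, 50} = 2.677793.
Margin = t* × SE = 2.677793 × 0.0029 = 0.00777.
CI: 0.0232 ± 0.00777 → (0.015, 0.031).
With 99% confidence, each one-unit increase in fertilizer application rate is associated with a change of between 0.015 and 0.031 tonnes/ha in crop yield, holding the other predictors fixed.

(0.015, 0.031)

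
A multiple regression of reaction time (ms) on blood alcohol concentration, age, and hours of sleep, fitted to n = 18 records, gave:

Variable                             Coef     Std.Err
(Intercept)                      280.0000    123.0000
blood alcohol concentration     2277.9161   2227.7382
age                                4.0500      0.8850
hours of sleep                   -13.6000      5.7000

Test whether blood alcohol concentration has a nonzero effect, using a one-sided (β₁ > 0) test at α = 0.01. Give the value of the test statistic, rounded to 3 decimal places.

t = 1.023

Read off: b = 2277.9161, SE = 2227.7382 for blood alcohol concentration.
H₀: β₁ = 0 vs H₁: β₁ > 0.
t = 2277.9161 / 2227.7382 = 1.023.
df = n − k − 1 = 18 − 3 − 1 = 14.
One-sided p ≈ 0.1619, which is ≥ 0.01, so fail to reject H₀.
The data do not give significant evidence that the true slope on blood alcohol concentration is positive, holding the other predictors fixed.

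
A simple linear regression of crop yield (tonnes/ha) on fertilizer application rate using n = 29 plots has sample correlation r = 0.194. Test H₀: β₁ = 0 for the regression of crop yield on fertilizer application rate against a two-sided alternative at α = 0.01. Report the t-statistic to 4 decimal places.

t = r·√(n − 2)/√(1 − r²) = 0.194·√27/√0.962364 = 1.0276.
df = n − 2 = 27.
Two-sided p ≈ 0.3133, which is ≥ 0.01, so fail to reject H₀.
The data do not give significant evidence of a linear association between fertilizer application rate and crop yield.

t = 1.0276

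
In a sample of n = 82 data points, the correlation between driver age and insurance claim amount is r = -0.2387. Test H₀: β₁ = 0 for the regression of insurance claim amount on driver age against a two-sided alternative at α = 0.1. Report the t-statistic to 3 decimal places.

t = r·√(n − 2)/√(1 − r²) = -0.2387·√80/√0.943022 = -2.199.
df = n − 2 = 80.
Two-sided p ≈ 0.0308, which is < 0.1, so reject H₀.
There is evidence of a linear association between driver age and insurance claim amount.

t = -2.199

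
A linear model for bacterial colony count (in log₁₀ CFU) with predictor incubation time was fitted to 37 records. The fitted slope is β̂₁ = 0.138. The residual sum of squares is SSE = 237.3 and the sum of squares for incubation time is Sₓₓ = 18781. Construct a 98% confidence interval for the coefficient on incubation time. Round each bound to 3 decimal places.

(0.092, 0.184)

MSE = SSE/(n − 2) = 237.3/35 = 6.78.
SE(β̂₁) = √(MSE/Sₓₓ) = √(6.78/18781) = 0.0190001.
df = n − 2 = 35.
t* = t_{0.01, 35} = 2.437723.
Margin = t* × SE = 2.437723 × 0.0190001 = 0.04632.
CI: 0.138 ± 0.04632 → (0.092, 0.184).
With 98% confidence, each one-unit increase in incubation time is associated with a change of between 0.092 and 0.184 log₁₀ CFU in bacterial colony count.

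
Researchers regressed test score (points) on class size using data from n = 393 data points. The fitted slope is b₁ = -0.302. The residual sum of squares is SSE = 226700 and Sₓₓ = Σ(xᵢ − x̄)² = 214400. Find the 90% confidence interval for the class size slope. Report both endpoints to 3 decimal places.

(-0.388, -0.216)

MSE = SSE/(n − 2) = 226700/391 = 579.795.
SE(b₁) = √(MSE/Sₓₓ) = √(579.795/214400) = 0.0520026.
df = n − 2 = 391.
t* = t_{0.05, 391} = 1.64876.
Margin = t* × SE = 1.64876 × 0.0520026 = 0.08574.
CI: -0.302 ± 0.08574 → (-0.388, -0.216).
With 90% confidence, each one-unit increase in class size is associated with a change of between -0.388 and -0.216 points in test score.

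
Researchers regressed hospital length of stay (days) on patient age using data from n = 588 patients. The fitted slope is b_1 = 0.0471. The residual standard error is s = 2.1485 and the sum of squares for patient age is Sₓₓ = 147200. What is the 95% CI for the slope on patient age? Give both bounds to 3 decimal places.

SE(b_1) = s/√Sₓₓ = 2.1485/√147200 = 0.00559992.
df = n − 2 = 586.
t* = t_{0.025, 586} = 1.96402.
Margin = t* × SE = 1.96402 × 0.00559992 = 0.01100.
CI: 0.0471 ± 0.01100 → (0.036, 0.058).
With 95% confidence, each one-unit increase in patient age is associated with a change of between 0.036 and 0.058 days in hospital length of stay.

(0.036, 0.058)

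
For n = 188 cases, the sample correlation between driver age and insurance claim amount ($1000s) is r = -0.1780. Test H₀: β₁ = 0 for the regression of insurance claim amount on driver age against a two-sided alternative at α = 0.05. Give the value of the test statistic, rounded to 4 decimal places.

t = -2.4670

t = r·√(n − 2)/√(1 − r²) = -0.1780·√186/√0.968316 = -2.4670.
df = n − 2 = 186.
Two-sided p ≈ 0.0145, which is < 0.05, so reject H₀.
There is evidence of a linear association between driver age and insurance claim amount.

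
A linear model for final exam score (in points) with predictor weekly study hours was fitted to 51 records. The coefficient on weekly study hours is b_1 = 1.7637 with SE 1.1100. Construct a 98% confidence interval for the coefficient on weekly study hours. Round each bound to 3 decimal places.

(-0.906, 4.433)

df = n − 2 = 51 − 2 = 49.
t* = t_{0.01, 49} = 2.404892.
Margin = t* × SE = 2.404892 × 1.1100 = 2.66943.
CI: 1.7637 ± 2.66943 → (-0.906, 4.433).
With 98% confidence, each one-unit increase in weekly study hours is associated with a change of between -0.906 and 4.433 points in final exam score.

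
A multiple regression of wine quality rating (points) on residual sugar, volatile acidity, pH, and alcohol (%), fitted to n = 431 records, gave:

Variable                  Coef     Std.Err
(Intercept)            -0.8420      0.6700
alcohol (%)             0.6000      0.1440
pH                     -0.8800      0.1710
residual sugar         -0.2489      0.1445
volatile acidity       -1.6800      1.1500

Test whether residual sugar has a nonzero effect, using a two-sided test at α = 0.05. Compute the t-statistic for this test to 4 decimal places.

t = -1.7225

Read off: b = -0.2489, SE = 0.1445 for residual sugar.
H₀: β₁ = 0 vs H₁: β₁ ≠ 0.
t = -0.2489 / 0.1445 = -1.7225.
df = n − k − 1 = 431 − 4 − 1 = 426.
Two-sided p ≈ 0.0857, which is ≥ 0.05, so fail to reject H₀.
The data do not give significant evidence of an association between residual sugar and wine quality rating, after adjusting for the other predictors.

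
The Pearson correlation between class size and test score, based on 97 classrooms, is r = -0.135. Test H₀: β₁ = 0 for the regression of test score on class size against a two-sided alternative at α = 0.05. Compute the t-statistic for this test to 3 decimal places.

t = -1.328

t = r·√(n − 2)/√(1 − r²) = -0.135·√95/√0.981775 = -1.328.
df = n − 2 = 95.
Two-sided p ≈ 0.1874, which is ≥ 0.05, so fail to reject H₀.
The data do not give significant evidence of a linear association between class size and test score.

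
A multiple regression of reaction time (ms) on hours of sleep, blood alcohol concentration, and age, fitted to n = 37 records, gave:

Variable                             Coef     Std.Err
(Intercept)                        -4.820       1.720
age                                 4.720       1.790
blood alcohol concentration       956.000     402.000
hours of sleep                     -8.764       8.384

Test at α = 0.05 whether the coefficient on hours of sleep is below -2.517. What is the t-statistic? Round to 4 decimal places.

t = -0.7451

Read off: b = -8.764, SE = 8.384 for hours of sleep.
H₀: β₁ = -2.517 vs H₁: β₁ < -2.517.
t = (-8.764 − (-2.517)) / 8.384 = -0.7451.
df = n − k − 1 = 37 − 3 − 1 = 33.
One-sided p ≈ 0.2307, which is ≥ 0.05, so fail to reject H₀.
The data do not give significant evidence that the true slope on hours of sleep is below -2.517 ms per unit, holding the other predictors fixed.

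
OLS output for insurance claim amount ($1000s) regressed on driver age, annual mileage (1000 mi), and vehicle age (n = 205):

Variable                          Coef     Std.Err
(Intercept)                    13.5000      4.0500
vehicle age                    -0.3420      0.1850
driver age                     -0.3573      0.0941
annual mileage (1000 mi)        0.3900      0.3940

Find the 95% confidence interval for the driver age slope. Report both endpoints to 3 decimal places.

(-0.543, -0.172)

Read off: b = -0.3573, SE = 0.0941 for driver age.
df = n − k − 1 = 205 − 3 − 1 = 201.
t* = t_{0.025, 201} = 1.971837.
Margin = t* × SE = 1.971837 × 0.0941 = 0.18555.
CI: -0.3573 ± 0.18555 → (-0.543, -0.172).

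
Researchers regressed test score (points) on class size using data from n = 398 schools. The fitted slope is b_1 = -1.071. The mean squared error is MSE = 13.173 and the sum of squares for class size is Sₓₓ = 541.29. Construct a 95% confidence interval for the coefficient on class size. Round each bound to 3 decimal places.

SE(b_1) = √(MSE/Sₓₓ) = √(13.173/541.29) = 0.156001.
df = n − 2 = 396.
t* = t_{0.025, 396} = 1.965973.
Margin = t* × SE = 1.965973 × 0.156001 = 0.30669.
CI: -1.071 ± 0.30669 → (-1.378, -0.764).
With 95% confidence, each one-unit increase in class size is associated with a change of between -1.378 and -0.764 points in test score.

(-1.378, -0.764)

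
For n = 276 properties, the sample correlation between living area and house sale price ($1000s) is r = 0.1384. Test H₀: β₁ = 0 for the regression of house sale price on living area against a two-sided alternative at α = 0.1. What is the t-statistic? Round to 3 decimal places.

t = 2.313

t = r·√(n − 2)/√(1 − r²) = 0.1384·√274/√0.980845 = 2.313.
df = n − 2 = 274.
Two-sided p ≈ 0.0215, which is < 0.1, so reject H₀.
There is evidence of a linear association between living area and house sale price.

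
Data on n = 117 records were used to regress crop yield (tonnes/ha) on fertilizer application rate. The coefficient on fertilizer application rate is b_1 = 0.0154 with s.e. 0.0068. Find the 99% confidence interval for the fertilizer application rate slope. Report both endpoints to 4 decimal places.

df = n − 2 = 117 − 2 = 115.
t* = t_{0.005, 115} = 2.619258.
Margin = t* × SE = 2.619258 × 0.0068 = 0.017811.
CI: 0.0154 ± 0.017811 → (-0.0024, 0.0332).
With 99% confidence, each one-unit increase in fertilizer application rate is associated with a change of between -0.0024 and 0.0332 tonnes/ha in crop yield.

(-0.0024, 0.0332)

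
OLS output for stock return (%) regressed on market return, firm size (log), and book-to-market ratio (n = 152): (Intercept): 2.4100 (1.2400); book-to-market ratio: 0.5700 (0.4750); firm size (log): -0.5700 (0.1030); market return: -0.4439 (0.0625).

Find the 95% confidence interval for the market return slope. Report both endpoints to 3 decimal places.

(-0.567, -0.320)

Read off: b = -0.4439, SE = 0.0625 for market return.
df = n − k − 1 = 152 − 3 − 1 = 148.
t* = t_{0.025, 148} = 1.976122.
Margin = t* × SE = 1.976122 × 0.0625 = 0.12351.
CI: -0.4439 ± 0.12351 → (-0.567, -0.320).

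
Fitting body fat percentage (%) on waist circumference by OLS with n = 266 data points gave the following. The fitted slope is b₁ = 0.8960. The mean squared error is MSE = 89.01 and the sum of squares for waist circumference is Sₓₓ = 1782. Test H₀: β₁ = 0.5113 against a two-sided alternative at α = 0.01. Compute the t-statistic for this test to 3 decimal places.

t = 1.721

SE(b₁) = √(MSE/Sₓₓ) = √(89.01/1782) = 0.223494.
t = (0.8960 − 0.5113) / 0.223494 = 1.721.
df = n − 2 = 264.
Two-sided p ≈ 0.0864, which is ≥ 0.01, so fail to reject H₀.
The data are consistent with a true slope of 0.5113 % per unit of waist circumference.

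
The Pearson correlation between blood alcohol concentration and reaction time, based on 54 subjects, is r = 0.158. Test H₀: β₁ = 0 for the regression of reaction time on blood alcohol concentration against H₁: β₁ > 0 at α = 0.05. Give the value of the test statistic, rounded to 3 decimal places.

t = 1.154

t = r·√(n − 2)/√(1 − r²) = 0.158·√52/√0.975036 = 1.154.
df = n − 2 = 52.
One-sided p ≈ 0.1269, which is ≥ 0.05, so fail to reject H₀.
The data do not give significant evidence of a linear association between blood alcohol concentration and reaction time.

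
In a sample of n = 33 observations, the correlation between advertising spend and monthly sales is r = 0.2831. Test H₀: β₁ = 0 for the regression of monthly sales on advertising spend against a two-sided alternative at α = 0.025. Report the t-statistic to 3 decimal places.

t = r·√(n − 2)/√(1 − r²) = 0.2831·√31/√0.919854 = 1.643.
df = n − 2 = 31.
Two-sided p ≈ 0.1104, which is ≥ 0.025, so fail to reject H₀.
The data do not give significant evidence of a linear association between advertising spend and monthly sales.

t = 1.643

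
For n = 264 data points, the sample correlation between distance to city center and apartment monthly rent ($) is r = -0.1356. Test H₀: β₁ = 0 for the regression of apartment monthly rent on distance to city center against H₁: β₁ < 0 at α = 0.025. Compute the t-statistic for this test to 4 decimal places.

t = r·√(n − 2)/√(1 − r²) = -0.1356·√262/√0.981613 = -2.2153.
df = n − 2 = 262.
One-sided p ≈ 0.0138, which is < 0.025, so reject H₀.
There is evidence of a linear association between distance to city center and apartment monthly rent.

t = -2.2153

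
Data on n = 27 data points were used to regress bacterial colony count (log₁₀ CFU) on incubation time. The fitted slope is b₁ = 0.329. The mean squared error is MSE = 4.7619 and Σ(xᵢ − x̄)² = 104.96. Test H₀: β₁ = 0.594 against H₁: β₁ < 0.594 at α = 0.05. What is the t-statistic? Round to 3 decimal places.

SE(b₁) = √(MSE/Sₓₓ) = √(4.7619/104.96) = 0.212999.
t = (0.329 − 0.594) / 0.212999 = -1.244.
df = n − 2 = 25.
One-sided p ≈ 0.1125, which is ≥ 0.05, so fail to reject H₀.
The data do not give significant evidence that the true slope on incubation time is below 0.594 log₁₀ CFU per unit.

t = -1.244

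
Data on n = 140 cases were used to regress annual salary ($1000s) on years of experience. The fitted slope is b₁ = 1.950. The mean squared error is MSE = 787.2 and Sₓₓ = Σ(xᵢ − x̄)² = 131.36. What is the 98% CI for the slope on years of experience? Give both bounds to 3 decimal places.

SE(b₁) = √(MSE/Sₓₓ) = √(787.2/131.36) = 2.448.
df = n − 2 = 138.
t* = t_{0.01, 138} = 2.353673.
Margin = t* × SE = 2.353673 × 2.448 = 5.76179.
CI: 1.950 ± 5.76179 → (-3.812, 7.712).
With 98% confidence, each one-unit increase in years of experience is associated with a change of between -3.812 and 7.712 $1000s in annual salary.

(-3.812, 7.712)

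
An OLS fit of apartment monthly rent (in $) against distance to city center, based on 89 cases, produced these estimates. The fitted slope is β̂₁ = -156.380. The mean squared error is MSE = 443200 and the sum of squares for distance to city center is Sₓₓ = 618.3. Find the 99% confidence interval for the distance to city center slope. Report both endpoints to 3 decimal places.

SE(β̂₁) = √(MSE/Sₓₓ) = √(443200/618.3) = 26.7732.
df = n − 2 = 87.
t* = t_{0.005, 87} = 2.633527.
Margin = t* × SE = 2.633527 × 26.7732 = 70.50795.
CI: -156.380 ± 70.50795 → (-226.888, -85.872).
With 99% confidence, each one-unit increase in distance to city center is associated with a change of between -226.888 and -85.872 $ in apartment monthly rent.

(-226.888, -85.872)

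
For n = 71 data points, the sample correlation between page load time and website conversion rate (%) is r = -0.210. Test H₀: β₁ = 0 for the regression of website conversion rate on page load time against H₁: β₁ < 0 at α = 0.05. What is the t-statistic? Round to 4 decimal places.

t = -1.7842

t = r·√(n − 2)/√(1 − r²) = -0.210·√69/√0.9559 = -1.7842.
df = n − 2 = 69.
One-sided p ≈ 0.0394, which is < 0.05, so reject H₀.
There is evidence of a linear association between page load time and website conversion rate.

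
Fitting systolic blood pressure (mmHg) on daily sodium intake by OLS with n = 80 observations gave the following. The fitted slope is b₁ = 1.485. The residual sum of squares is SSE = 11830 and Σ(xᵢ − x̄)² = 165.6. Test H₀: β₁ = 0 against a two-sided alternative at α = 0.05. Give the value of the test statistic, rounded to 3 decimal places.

MSE = SSE/(n − 2) = 11830/78 = 151.667.
SE(b₁) = √(MSE/Sₓₓ) = √(151.667/165.6) = 0.957007.
t = 1.485 / 0.957007 = 1.552.
df = n − 2 = 78.
Two-sided p ≈ 0.1248, which is ≥ 0.05, so fail to reject H₀.
The data do not give significant evidence of an association between daily sodium intake and systolic blood pressure.

t = 1.552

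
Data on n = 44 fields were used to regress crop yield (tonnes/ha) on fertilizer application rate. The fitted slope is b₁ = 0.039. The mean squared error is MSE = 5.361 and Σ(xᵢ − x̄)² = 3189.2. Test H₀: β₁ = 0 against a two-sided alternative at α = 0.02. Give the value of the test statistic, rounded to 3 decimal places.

t = 0.951

SE(b₁) = √(MSE/Sₓₓ) = √(5.361/3189.2) = 0.0409998.
t = 0.039 / 0.0409998 = 0.951.
df = n − 2 = 42.
Two-sided p ≈ 0.3469, which is ≥ 0.02, so fail to reject H₀.
The data do not give significant evidence of an association between fertilizer application rate and crop yield.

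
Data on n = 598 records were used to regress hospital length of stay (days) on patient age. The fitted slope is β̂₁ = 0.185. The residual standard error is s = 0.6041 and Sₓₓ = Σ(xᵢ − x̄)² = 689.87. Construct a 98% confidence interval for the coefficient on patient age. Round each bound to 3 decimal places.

SE(β̂₁) = s/√Sₓₓ = 0.6041/√689.87 = 0.0229999.
df = n − 2 = 596.
t* = t_{0.01, 596} = 2.332621.
Margin = t* × SE = 2.332621 × 0.0229999 = 0.05365.
CI: 0.185 ± 0.05365 → (0.131, 0.239).
With 98% confidence, each one-unit increase in patient age is associated with a change of between 0.131 and 0.239 days in hospital length of stay.

(0.131, 0.239)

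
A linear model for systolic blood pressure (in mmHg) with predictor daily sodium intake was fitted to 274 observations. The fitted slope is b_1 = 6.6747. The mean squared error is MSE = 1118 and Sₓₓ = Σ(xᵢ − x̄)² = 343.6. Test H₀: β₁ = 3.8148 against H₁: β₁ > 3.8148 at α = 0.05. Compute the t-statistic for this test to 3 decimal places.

SE(b_1) = √(MSE/Sₓₓ) = √(1118/343.6) = 1.80382.
t = (6.6747 − 3.8148) / 1.80382 = 1.585.
df = n − 2 = 272.
One-sided p ≈ 0.0570, which is ≥ 0.05, so fail to reject H₀.
The data do not give significant evidence that the true slope on daily sodium intake exceeds 3.8148 mmHg per unit.

t = 1.585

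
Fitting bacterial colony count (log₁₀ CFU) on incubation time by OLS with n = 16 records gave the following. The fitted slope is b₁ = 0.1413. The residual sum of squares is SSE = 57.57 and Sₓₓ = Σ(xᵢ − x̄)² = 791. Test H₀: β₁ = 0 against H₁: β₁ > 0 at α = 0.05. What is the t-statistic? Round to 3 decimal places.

t = 1.960

MSE = SSE/(n − 2) = 57.57/14 = 4.11214.
SE(b₁) = √(MSE/Sₓₓ) = √(4.11214/791) = 0.0721018.
t = 0.1413 / 0.0721018 = 1.960.
df = n − 2 = 14.
One-sided p ≈ 0.0351, which is < 0.05, so reject H₀.
There is evidence that the true slope on incubation time is positive.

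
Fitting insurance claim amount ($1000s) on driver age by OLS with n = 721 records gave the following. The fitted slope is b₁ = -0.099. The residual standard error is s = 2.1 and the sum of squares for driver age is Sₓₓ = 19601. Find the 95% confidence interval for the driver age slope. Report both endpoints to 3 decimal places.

SE(b₁) = s/√Sₓₓ = 2.1/√19601 = 0.0149996.
df = n − 2 = 719.
t* = t_{0.025, 719} = 1.963269.
Margin = t* × SE = 1.963269 × 0.0149996 = 0.02945.
CI: -0.099 ± 0.02945 → (-0.128, -0.070).
With 95% confidence, each one-unit increase in driver age is associated with a change of between -0.128 and -0.070 $1000s in insurance claim amount.

(-0.128, -0.070)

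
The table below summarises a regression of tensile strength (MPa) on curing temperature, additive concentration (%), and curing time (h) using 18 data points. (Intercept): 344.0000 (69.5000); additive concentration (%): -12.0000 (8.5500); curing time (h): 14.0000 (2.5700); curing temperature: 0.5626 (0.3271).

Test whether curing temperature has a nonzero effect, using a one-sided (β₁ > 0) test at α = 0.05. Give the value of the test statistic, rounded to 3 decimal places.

t = 1.720

Read off: b = 0.5626, SE = 0.3271 for curing temperature.
H₀: β₁ = 0 vs H₁: β₁ > 0.
t = 0.5626 / 0.3271 = 1.720.
df = n − k − 1 = 18 − 3 − 1 = 14.
One-sided p ≈ 0.0537, which is ≥ 0.05, so fail to reject H₀.
The data do not give significant evidence that the true slope on curing temperature is positive, holding the other predictors fixed.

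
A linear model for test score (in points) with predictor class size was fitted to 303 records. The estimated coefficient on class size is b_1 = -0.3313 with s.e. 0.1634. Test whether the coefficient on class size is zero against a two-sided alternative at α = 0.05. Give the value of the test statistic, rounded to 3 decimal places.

t = -2.028

H₀: β₁ = 0 vs H₁: β₁ ≠ 0.
t = (b_1 − β₁⁰)/SE = -0.3313 / 0.1634 = -2.028.
df = n − 2 = 303 − 2 = 301.
Two-sided p ≈ 0.0435, which is < 0.05, so reject H₀.
There is evidence that class size is associated with test score.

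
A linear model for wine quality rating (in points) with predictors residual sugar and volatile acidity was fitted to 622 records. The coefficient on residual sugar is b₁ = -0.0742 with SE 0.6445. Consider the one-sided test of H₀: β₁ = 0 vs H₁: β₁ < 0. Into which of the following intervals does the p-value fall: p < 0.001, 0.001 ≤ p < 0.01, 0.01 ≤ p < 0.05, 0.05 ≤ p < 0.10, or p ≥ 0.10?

t = -0.0742 / 0.6445 = -0.115.
df = n − k − 1 = 622 − 2 − 1 = 619.
One-sided p = P(T_{619} < t) ≈ 0.4542.
So p ≥ 0.10.

p ≥ 0.10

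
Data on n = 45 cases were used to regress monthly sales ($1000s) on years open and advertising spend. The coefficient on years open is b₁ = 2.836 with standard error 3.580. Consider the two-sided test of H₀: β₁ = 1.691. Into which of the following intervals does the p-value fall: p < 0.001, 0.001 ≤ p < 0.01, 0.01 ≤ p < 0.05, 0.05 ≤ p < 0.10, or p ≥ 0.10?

p ≥ 0.10

t = (2.836 − 1.691) / 3.580 = 0.320.
df = n − k − 1 = 45 − 2 − 1 = 42.
Two-sided p = 2·P(T_{42} > |t|) ≈ 0.7507.
So p ≥ 0.10.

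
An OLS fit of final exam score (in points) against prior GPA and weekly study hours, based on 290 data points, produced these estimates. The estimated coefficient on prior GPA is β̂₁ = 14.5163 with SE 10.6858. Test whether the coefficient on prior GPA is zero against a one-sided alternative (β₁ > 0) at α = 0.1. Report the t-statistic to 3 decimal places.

H₀: β₁ = 0 vs H₁: β₁ > 0.
t = (β̂₁ − β₁⁰)/SE = 14.5163 / 10.6858 = 1.358.
df = n − k − 1 = 290 − 2 − 1 = 287.
One-sided p ≈ 0.0877, which is < 0.1, so reject H₀.
There is evidence that the true slope on prior GPA is positive, holding the other predictors fixed.

t = 1.358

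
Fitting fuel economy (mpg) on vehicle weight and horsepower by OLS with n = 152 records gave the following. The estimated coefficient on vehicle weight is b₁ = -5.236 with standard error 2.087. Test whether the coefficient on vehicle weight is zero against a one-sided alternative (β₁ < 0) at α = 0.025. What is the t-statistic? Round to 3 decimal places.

H₀: β₁ = 0 vs H₁: β₁ < 0.
t = (b₁ − β₁⁰)/SE = -5.236 / 2.087 = -2.509.
df = n − k − 1 = 152 − 2 − 1 = 149.
One-sided p ≈ 0.0066, which is < 0.025, so reject H₀.
There is evidence that the true slope on vehicle weight is negative, holding the other predictors fixed.

t = -2.509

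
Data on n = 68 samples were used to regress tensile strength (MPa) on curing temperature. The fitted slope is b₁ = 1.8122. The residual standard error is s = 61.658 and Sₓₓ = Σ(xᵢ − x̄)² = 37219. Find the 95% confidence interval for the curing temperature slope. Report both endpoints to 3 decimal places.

(1.174, 2.450)

SE(b₁) = s/√Sₓₓ = 61.658/√37219 = 0.3196.
df = n − 2 = 66.
t* = t_{0.025, 66} = 1.996564.
Margin = t* × SE = 1.996564 × 0.3196 = 0.63810.
CI: 1.8122 ± 0.63810 → (1.174, 2.450).
With 95% confidence, each one-unit increase in curing temperature is associated with a change of between 1.174 and 2.450 MPa in tensile strength.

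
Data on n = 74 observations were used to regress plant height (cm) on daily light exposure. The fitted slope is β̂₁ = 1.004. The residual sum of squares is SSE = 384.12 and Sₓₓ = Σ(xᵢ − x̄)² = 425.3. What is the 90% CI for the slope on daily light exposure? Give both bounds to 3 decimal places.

MSE = SSE/(n − 2) = 384.12/72 = 5.335.
SE(β̂₁) = √(MSE/Sₓₓ) = √(5.335/425.3) = 0.112.
df = n − 2 = 72.
t* = t_{0.05, 72} = 1.666294.
Margin = t* × SE = 1.666294 × 0.112 = 0.18663.
CI: 1.004 ± 0.18663 → (0.817, 1.191).
With 90% confidence, each one-unit increase in daily light exposure is associated with a change of between 0.817 and 1.191 cm in plant height.

(0.817, 1.191)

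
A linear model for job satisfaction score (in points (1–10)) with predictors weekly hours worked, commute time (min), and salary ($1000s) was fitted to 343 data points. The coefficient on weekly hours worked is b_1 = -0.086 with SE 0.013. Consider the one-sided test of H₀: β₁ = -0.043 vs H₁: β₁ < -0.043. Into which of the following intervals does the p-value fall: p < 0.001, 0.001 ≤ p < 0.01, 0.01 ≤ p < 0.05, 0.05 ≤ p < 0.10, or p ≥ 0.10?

t = (-0.086 − (-0.043)) / 0.013 = -3.308.
df = n − k − 1 = 343 − 3 − 1 = 339.
One-sided p = P(T_{339} < t) ≈ 0.0005.
So p < 0.001.

p < 0.001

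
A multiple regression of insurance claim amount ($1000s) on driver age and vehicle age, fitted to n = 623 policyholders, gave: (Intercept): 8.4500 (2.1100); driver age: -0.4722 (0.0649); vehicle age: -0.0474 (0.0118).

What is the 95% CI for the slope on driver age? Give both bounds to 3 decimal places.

Read off: b = -0.4722, SE = 0.0649 for driver age.
df = n − k − 1 = 623 − 2 − 1 = 620.
t* = t_{0.025, 620} = 1.963798.
Margin = t* × SE = 1.963798 × 0.0649 = 0.12745.
CI: -0.4722 ± 0.12745 → (-0.600, -0.345).

(-0.600, -0.345)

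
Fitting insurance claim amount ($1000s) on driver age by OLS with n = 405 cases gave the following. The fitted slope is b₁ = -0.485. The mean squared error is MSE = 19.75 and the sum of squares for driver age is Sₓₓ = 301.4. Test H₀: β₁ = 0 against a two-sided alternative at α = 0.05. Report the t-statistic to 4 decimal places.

SE(b₁) = √(MSE/Sₓₓ) = √(19.75/301.4) = 0.255983.
t = -0.485 / 0.255983 = -1.8947.
df = n − 2 = 403.
Two-sided p ≈ 0.0589, which is ≥ 0.05, so fail to reject H₀.
The data do not give significant evidence of an association between driver age and insurance claim amount.

t = -1.8947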